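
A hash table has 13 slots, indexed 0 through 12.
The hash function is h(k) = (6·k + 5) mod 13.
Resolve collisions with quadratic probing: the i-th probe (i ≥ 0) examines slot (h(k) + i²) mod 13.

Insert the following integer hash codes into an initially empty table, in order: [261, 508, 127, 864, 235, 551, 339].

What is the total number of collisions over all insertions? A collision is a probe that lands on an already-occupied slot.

8

261: h=11 → slot 11
508: h=11, probe 11,12 → slot 12
127: h=0 → slot 0
864: h=2 → slot 2
235: h=11, probe 11,12,2,7 → slot 7
551: h=9 → slot 9
339: h=11, probe 11,12,2,7,1 → slot 1
Table: [127, 339, 864, ∅, ∅, ∅, ∅, 235, ∅, 551, ∅, 261, 508]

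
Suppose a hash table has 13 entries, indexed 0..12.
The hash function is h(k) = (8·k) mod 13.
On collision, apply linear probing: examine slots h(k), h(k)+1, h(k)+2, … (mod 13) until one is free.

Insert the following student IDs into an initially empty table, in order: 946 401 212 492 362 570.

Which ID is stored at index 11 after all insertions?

946 hashes to 2; slot 2 is free → place at 2.
401 hashes to 10; slot 10 is free → place at 10.
212 hashes to 6; slot 6 is free → place at 6.
492 hashes to 10; 10 taken → place at 11.
362 hashes to 10; 10,11 taken → place at 12.
570 hashes to 10; 10,11,12 taken → place at 0.
Table: [570, _, 946, _, _, _, 212, _, _, _, 401, 492, 362]

492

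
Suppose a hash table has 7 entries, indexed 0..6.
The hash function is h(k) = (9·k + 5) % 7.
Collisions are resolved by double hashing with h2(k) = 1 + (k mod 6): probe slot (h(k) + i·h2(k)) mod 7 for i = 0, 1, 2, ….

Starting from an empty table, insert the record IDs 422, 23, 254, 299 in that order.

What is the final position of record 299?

0

422 hashes to 2; slot 2 is free => place at 2.
23 hashes to 2, h2=6; 2 taken => place at 1.
254 hashes to 2, h2=3; 2 taken => place at 5.
299 hashes to 1, h2=6; 1 taken => place at 0.
Table: [299, 23, 422, -, -, 254, -]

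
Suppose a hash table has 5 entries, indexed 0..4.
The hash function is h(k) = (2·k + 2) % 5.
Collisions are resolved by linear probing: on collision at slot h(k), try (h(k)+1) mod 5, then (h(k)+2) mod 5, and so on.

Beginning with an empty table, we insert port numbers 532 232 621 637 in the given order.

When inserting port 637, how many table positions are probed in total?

3

Insert 532: h=1, slot 1 empty → index 1.
Insert 232: h=1, slot 1 occupied → index 2.
Insert 621: h=4, slot 4 empty → index 4.
Insert 637: h=1, slots 1,2 occupied → index 3.
Table: [∅, 532, 232, 637, 621]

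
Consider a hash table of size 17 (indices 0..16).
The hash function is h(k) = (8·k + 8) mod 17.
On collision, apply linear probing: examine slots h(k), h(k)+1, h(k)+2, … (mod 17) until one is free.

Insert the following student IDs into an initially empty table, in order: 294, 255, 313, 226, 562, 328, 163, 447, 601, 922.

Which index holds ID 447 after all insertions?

294: h=14 -> slot 14
255: h=8 -> slot 8
313: h=13 -> slot 13
226: h=14, probe 14,15 -> slot 15
562: h=16 -> slot 16
328: h=14, probe 14,15,16,0 -> slot 0
163: h=3 -> slot 3
447: h=14, probe 14,15,16,0,1 -> slot 1
601: h=5 -> slot 5
922: h=6 -> slot 6
Table: [328, 447, _, 163, _, 601, 922, _, 255, _, _, _, _, 313, 294, 226, 562]

1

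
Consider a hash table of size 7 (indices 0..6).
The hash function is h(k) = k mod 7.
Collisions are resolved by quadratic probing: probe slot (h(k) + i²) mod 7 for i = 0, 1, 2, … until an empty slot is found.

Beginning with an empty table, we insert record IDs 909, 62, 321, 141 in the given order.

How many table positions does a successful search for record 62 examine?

909 hashes to 6; slot 6 is free => place at 6.
62 hashes to 6; 6 taken => place at 0.
321 hashes to 6; 6,0 taken => place at 3.
141 hashes to 1; slot 1 is free => place at 1.
Table: [62, 141, —, 321, —, —, 909]
Lookup 62: h=6, probe 6,0 → found at 0.

2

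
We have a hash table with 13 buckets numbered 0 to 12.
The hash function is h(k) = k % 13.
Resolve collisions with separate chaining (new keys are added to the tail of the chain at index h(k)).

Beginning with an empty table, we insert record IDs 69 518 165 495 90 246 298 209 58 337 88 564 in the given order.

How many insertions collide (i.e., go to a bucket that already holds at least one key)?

4

Insert 69: h=4, bucket 4 empty -> new chain.
Insert 518: h=11, bucket 11 empty -> new chain.
Insert 165: h=9, bucket 9 empty -> new chain.
Insert 495: h=1, bucket 1 empty -> new chain.
Insert 90: h=12, bucket 12 empty -> new chain.
Insert 246: h=12, bucket 12 nonempty -> append to chain.
Insert 298: h=12, bucket 12 nonempty -> append to chain.
Insert 209: h=1, bucket 1 nonempty -> append to chain.
Insert 58: h=6, bucket 6 empty -> new chain.
Insert 337: h=12, bucket 12 nonempty -> append to chain.
Insert 88: h=10, bucket 10 empty -> new chain.
Insert 564: h=5, bucket 5 empty -> new chain.
Final buckets:
0: .
1: 495 -> 209
2: .
3: .
4: 69
5: 564
6: 58
7: .
8: .
9: 165
10: 88
11: 518
12: 90 -> 246 -> 298 -> 337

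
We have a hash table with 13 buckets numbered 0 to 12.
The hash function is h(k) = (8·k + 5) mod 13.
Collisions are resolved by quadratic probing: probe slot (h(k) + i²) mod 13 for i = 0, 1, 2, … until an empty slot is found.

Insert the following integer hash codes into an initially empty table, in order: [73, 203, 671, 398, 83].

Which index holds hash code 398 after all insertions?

73: h=4 -> slot 4
203: h=4, probe 4,5 -> slot 5
671: h=4, probe 4,5,8 -> slot 8
398: h=4, probe 4,5,8,0 -> slot 0
83: h=6 -> slot 6
Table: [398, ., ., ., 73, 203, 83, ., 671, ., ., ., .]

0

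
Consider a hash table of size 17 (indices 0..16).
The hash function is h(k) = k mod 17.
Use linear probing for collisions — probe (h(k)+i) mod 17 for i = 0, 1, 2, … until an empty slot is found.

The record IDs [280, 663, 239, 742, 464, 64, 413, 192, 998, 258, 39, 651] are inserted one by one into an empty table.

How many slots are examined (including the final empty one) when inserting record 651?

6

280 hashes to 8; slot 8 is free -> place at 8.
663 hashes to 0; slot 0 is free -> place at 0.
239 hashes to 1; slot 1 is free -> place at 1.
742 hashes to 11; slot 11 is free -> place at 11.
464 hashes to 5; slot 5 is free -> place at 5.
64 hashes to 13; slot 13 is free -> place at 13.
413 hashes to 5; 5 taken -> place at 6.
192 hashes to 5; 5,6 taken -> place at 7.
998 hashes to 12; slot 12 is free -> place at 12.
258 hashes to 3; slot 3 is free -> place at 3.
39 hashes to 5; 5,6,7,8 taken -> place at 9.
651 hashes to 5; 5,6,7,8,9 taken -> place at 10.
Table: [663, 239, ., 258, ., 464, 413, 192, 280, 39, 651, 742, 998, 64, ., ., .]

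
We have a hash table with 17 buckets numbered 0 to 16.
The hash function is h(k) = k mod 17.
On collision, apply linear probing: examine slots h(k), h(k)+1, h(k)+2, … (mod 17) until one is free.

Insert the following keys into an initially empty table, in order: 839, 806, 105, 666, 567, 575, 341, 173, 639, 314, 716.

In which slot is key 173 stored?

5

Insert 839: h=6, slot 6 empty => index 6.
Insert 806: h=7, slot 7 empty => index 7.
Insert 105: h=3, slot 3 empty => index 3.
Insert 666: h=3, slot 3 occupied => index 4.
Insert 567: h=6, slots 6,7 occupied => index 8.
Insert 575: h=14, slot 14 empty => index 14.
Insert 341: h=1, slot 1 empty => index 1.
Insert 173: h=3, slots 3,4 occupied => index 5.
Insert 639: h=10, slot 10 empty => index 10.
Insert 314: h=8, slot 8 occupied => index 9.
Insert 716: h=2, slot 2 empty => index 2.
Table: [_, 341, 716, 105, 666, 173, 839, 806, 567, 314, 639, _, _, _, 575, _, _]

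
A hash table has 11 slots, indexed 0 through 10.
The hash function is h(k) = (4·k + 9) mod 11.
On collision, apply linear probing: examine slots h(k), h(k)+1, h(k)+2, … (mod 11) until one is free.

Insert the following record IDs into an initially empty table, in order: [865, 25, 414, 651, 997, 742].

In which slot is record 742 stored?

865 hashes to 4; slot 4 is free => place at 4.
25 hashes to 10; slot 10 is free => place at 10.
414 hashes to 4; 4 taken => place at 5.
651 hashes to 6; slot 6 is free => place at 6.
997 hashes to 4; 4,5,6 taken => place at 7.
742 hashes to 7; 7 taken => place at 8.
Table: [_, _, _, _, 865, 414, 651, 997, 742, _, 25]

8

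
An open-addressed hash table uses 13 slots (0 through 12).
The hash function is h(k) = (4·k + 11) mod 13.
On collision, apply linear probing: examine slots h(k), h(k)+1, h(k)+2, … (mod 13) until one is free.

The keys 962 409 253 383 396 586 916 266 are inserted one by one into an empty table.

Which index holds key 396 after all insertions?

0

962 hashes to 11; slot 11 is free → place at 11.
409 hashes to 9; slot 9 is free → place at 9.
253 hashes to 9; 9 taken → place at 10.
383 hashes to 9; 9,10,11 taken → place at 12.
396 hashes to 9; 9,10,11,12 taken → place at 0.
586 hashes to 2; slot 2 is free → place at 2.
916 hashes to 9; 9,10,11,12,0 taken → place at 1.
266 hashes to 9; 9,10,11,12,0,1,2 taken → place at 3.
Table: [396, 916, 586, 266, —, —, —, —, —, 409, 253, 962, 383]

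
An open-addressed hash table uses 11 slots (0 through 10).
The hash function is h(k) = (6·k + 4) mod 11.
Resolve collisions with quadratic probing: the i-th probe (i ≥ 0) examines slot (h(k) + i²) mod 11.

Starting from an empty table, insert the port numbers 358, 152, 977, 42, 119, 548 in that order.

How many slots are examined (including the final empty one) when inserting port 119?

5

358: h=7 => slot 7
152: h=3 => slot 3
977: h=3, probe 3,4 => slot 4
42: h=3, probe 3,4,7,1 => slot 1
119: h=3, probe 3,4,7,1,8 => slot 8
548: h=3, probe 3,4,7,1,8,6 => slot 6
Table: [—, 42, —, 152, 977, —, 548, 358, 119, —, —]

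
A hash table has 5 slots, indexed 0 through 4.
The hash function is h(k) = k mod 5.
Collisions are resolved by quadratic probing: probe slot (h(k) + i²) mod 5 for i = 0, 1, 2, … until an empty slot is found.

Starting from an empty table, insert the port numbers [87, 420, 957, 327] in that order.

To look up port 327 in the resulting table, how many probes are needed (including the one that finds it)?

3

87: h=2 → slot 2
420: h=0 → slot 0
957: h=2, probe 2,3 → slot 3
327: h=2, probe 2,3,1 → slot 1
Table: [420, 327, 87, 957, -]
Lookup 327: h=2, probe 2,3,1 → found at 1.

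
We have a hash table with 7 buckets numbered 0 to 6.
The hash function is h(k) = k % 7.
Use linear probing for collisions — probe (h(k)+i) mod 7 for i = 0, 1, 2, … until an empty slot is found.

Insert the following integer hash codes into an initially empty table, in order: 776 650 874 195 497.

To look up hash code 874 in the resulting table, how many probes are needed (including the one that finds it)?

776 hashes to 6; slot 6 is free => place at 6.
650 hashes to 6; 6 taken => place at 0.
874 hashes to 6; 6,0 taken => place at 1.
195 hashes to 6; 6,0,1 taken => place at 2.
497 hashes to 0; 0,1,2 taken => place at 3.
Table: [650, 874, 195, 497, ∅, ∅, 776]
Lookup 874: h=6, probe 6,0,1 → found at 1.

3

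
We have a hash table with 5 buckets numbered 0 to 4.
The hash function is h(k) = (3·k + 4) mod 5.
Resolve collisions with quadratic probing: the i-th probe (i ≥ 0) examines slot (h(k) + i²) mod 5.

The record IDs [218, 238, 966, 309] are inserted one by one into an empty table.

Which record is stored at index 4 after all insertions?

238

218 hashes to 3; slot 3 is free => place at 3.
238 hashes to 3; 3 taken => place at 4.
966 hashes to 2; slot 2 is free => place at 2.
309 hashes to 1; slot 1 is free => place at 1.
Table: [—, 309, 966, 218, 238]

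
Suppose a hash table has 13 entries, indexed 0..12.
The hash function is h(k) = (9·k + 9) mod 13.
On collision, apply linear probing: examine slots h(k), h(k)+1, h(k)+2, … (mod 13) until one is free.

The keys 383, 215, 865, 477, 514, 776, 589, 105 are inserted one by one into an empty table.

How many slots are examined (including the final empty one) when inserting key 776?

383: h=11 => slot 11
215: h=7 => slot 7
865: h=7, probe 7,8 => slot 8
477: h=12 => slot 12
514: h=7, probe 7,8,9 => slot 9
776: h=12, probe 12,0 => slot 0
589: h=6 => slot 6
105: h=5 => slot 5
Table: [776, ., ., ., ., 105, 589, 215, 865, 514, ., 383, 477]

2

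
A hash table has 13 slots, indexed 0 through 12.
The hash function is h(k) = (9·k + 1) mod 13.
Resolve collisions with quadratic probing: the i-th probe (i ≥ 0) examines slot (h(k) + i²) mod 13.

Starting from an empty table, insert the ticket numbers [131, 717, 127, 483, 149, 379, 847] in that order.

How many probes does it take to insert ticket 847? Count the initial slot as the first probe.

5

131: h=10 -> slot 10
717: h=6 -> slot 6
127: h=0 -> slot 0
483: h=6, probe 6,7 -> slot 7
149: h=3 -> slot 3
379: h=6, probe 6,7,10,2 -> slot 2
847: h=6, probe 6,7,10,2,9 -> slot 9
Table: [127, ∅, 379, 149, ∅, ∅, 717, 483, ∅, 847, 131, ∅, ∅]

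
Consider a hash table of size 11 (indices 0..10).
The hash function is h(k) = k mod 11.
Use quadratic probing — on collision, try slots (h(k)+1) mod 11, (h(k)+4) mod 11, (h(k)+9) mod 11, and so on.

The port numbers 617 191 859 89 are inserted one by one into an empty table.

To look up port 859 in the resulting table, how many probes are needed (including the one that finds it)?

2

617: h=1 => slot 1
191: h=4 => slot 4
859: h=1, probe 1,2 => slot 2
89: h=1, probe 1,2,5 => slot 5
Table: [∅, 617, 859, ∅, 191, 89, ∅, ∅, ∅, ∅, ∅]
Lookup 859: h=1, probe 1,2 → found at 2.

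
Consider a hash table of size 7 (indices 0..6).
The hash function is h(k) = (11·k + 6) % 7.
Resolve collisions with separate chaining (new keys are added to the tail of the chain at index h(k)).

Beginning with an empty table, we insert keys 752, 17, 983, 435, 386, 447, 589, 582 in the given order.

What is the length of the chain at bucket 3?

4

752 → bucket 4
17 → bucket 4 (collision)
983 → bucket 4 (collision)
435 → bucket 3
386 → bucket 3 (collision)
447 → bucket 2
589 → bucket 3 (collision)
582 → bucket 3 (collision)
Final buckets:
0: —
1: —
2: 447
3: 435 -> 386 -> 589 -> 582
4: 752 -> 17 -> 983
5: —
6: —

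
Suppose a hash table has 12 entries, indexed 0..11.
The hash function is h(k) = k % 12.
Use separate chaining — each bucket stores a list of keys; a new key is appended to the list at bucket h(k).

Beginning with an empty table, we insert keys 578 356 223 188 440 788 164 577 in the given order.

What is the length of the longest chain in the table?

Insert 578: h=2, bucket 2 empty → new chain.
Insert 356: h=8, bucket 8 empty → new chain.
Insert 223: h=7, bucket 7 empty → new chain.
Insert 188: h=8, bucket 8 nonempty → append to chain.
Insert 440: h=8, bucket 8 nonempty → append to chain.
Insert 788: h=8, bucket 8 nonempty → append to chain.
Insert 164: h=8, bucket 8 nonempty → append to chain.
Insert 577: h=1, bucket 1 empty → new chain.
Final buckets:
0: ∅
1: 577
2: 578
3: ∅
4: ∅
5: ∅
6: ∅
7: 223
8: 356 -> 188 -> 440 -> 788 -> 164
9: ∅
10: ∅
11: ∅

5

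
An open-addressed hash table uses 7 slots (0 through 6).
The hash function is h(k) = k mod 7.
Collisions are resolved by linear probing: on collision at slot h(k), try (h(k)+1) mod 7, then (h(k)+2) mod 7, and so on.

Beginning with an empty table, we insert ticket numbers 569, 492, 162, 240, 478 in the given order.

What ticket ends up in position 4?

240

569: h=2 -> slot 2
492: h=2, probe 2,3 -> slot 3
162: h=1 -> slot 1
240: h=2, probe 2,3,4 -> slot 4
478: h=2, probe 2,3,4,5 -> slot 5
Table: [∅, 162, 569, 492, 240, 478, ∅]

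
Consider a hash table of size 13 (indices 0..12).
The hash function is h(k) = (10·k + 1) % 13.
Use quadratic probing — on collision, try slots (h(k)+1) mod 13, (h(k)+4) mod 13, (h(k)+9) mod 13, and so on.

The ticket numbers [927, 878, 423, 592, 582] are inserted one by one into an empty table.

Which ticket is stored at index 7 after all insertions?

927 hashes to 2; slot 2 is free => place at 2.
878 hashes to 6; slot 6 is free => place at 6.
423 hashes to 6; 6 taken => place at 7.
592 hashes to 6; 6,7 taken => place at 10.
582 hashes to 10; 10 taken => place at 11.
Table: [_, _, 927, _, _, _, 878, 423, _, _, 592, 582, _]

423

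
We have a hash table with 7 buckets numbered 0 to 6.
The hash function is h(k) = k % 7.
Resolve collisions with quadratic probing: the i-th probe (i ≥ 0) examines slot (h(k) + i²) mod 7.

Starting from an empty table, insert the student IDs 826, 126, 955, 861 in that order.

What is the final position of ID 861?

4

Insert 826: h=0, slot 0 empty -> index 0.
Insert 126: h=0, slot 0 occupied -> index 1.
Insert 955: h=3, slot 3 empty -> index 3.
Insert 861: h=0, slots 0,1 occupied -> index 4.
Table: [826, 126, —, 955, 861, —, —]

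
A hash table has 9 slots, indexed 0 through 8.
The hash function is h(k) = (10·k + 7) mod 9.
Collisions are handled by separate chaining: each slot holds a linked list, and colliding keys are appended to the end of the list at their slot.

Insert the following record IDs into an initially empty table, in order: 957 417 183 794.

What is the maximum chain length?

3

Insert 957: h=1, bucket 1 empty → new chain.
Insert 417: h=1, bucket 1 nonempty → append to chain.
Insert 183: h=1, bucket 1 nonempty → append to chain.
Insert 794: h=0, bucket 0 empty → new chain.
Final buckets:
0: 794
1: 957 -> 417 -> 183
2: ∅
3: ∅
4: ∅
5: ∅
6: ∅
7: ∅
8: ∅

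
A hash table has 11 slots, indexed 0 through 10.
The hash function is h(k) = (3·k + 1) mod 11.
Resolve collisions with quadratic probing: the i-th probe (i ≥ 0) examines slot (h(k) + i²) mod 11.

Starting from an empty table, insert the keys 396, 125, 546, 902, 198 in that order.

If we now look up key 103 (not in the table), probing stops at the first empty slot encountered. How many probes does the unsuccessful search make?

2

Insert 396: h=1, slot 1 empty => index 1.
Insert 125: h=2, slot 2 empty => index 2.
Insert 546: h=0, slot 0 empty => index 0.
Insert 902: h=1, slots 1,2 occupied => index 5.
Insert 198: h=1, slots 1,2,5 occupied => index 10.
Table: [546, 396, 125, _, _, 902, _, _, _, _, 198]
Lookup 103: h=2, probe 2,3 → slot 3 empty, not found.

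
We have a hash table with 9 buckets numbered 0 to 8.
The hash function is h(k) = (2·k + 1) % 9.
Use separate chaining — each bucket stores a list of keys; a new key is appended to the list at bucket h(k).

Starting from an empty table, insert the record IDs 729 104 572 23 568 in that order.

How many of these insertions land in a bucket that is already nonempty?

2

Insert 729: h=1, bucket 1 empty -> new chain.
Insert 104: h=2, bucket 2 empty -> new chain.
Insert 572: h=2, bucket 2 nonempty -> append to chain.
Insert 23: h=2, bucket 2 nonempty -> append to chain.
Insert 568: h=3, bucket 3 empty -> new chain.
Final buckets:
0: _
1: 729
2: 104 -> 572 -> 23
3: 568
4: _
5: _
6: _
7: _
8: _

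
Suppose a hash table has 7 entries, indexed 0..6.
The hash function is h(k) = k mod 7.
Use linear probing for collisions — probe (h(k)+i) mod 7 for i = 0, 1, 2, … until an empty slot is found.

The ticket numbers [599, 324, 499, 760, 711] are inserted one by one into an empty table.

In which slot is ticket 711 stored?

599: h=4 → slot 4
324: h=2 → slot 2
499: h=2, probe 2,3 → slot 3
760: h=4, probe 4,5 → slot 5
711: h=4, probe 4,5,6 → slot 6
Table: [—, —, 324, 499, 599, 760, 711]

6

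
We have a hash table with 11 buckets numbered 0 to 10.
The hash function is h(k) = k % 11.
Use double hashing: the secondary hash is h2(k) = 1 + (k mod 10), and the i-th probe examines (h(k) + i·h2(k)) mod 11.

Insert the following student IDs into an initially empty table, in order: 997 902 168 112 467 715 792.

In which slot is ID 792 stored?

9

997: h=7 -> slot 7
902: h=0 -> slot 0
168: h=3 -> slot 3
112: h=2 -> slot 2
467: h=5 -> slot 5
715: h=0, h2=6, probe 0,6 -> slot 6
792: h=0, h2=3, probe 0,3,6,9 -> slot 9
Table: [902, _, 112, 168, _, 467, 715, 997, _, 792, _]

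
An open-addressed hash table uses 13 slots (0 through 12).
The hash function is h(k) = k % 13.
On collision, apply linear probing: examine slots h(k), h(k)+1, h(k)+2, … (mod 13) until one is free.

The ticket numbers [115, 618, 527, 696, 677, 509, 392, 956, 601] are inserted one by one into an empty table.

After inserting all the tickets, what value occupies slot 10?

Insert 115: h=11, slot 11 empty => index 11.
Insert 618: h=7, slot 7 empty => index 7.
Insert 527: h=7, slot 7 occupied => index 8.
Insert 696: h=7, slots 7,8 occupied => index 9.
Insert 677: h=1, slot 1 empty => index 1.
Insert 509: h=2, slot 2 empty => index 2.
Insert 392: h=2, slot 2 occupied => index 3.
Insert 956: h=7, slots 7,8,9 occupied => index 10.
Insert 601: h=3, slot 3 occupied => index 4.
Table: [-, 677, 509, 392, 601, -, -, 618, 527, 696, 956, 115, -]

956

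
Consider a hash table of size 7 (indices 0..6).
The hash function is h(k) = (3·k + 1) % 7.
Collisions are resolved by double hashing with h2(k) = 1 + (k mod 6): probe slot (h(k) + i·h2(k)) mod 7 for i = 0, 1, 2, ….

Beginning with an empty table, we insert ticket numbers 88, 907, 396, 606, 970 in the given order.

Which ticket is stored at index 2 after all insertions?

606

88: h=6 → slot 6
907: h=6, h2=2, probe 6,1 → slot 1
396: h=6, h2=1, probe 6,0 → slot 0
606: h=6, h2=1, probe 6,0,1,2 → slot 2
970: h=6, h2=5, probe 6,4 → slot 4
Table: [396, 907, 606, -, 970, -, 88]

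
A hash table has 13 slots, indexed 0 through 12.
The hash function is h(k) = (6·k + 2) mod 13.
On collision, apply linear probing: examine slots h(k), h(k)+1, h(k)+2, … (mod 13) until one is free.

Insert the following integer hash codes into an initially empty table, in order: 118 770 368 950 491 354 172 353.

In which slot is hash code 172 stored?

118: h=8 → slot 8
770: h=7 → slot 7
368: h=0 → slot 0
950: h=8, probe 8,9 → slot 9
491: h=10 → slot 10
354: h=7, probe 7,8,9,10,11 → slot 11
172: h=7, probe 7,8,9,10,11,12 → slot 12
353: h=1 → slot 1
Table: [368, 353, —, —, —, —, —, 770, 118, 950, 491, 354, 172]

12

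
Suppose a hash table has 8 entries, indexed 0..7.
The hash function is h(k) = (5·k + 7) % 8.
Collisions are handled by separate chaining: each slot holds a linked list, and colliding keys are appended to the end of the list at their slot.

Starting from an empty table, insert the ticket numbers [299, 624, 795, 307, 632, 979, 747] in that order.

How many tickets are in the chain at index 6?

5

Insert 299: h=6, bucket 6 empty → new chain.
Insert 624: h=7, bucket 7 empty → new chain.
Insert 795: h=6, bucket 6 nonempty → append to chain.
Insert 307: h=6, bucket 6 nonempty → append to chain.
Insert 632: h=7, bucket 7 nonempty → append to chain.
Insert 979: h=6, bucket 6 nonempty → append to chain.
Insert 747: h=6, bucket 6 nonempty → append to chain.
Final buckets:
0: _
1: _
2: _
3: _
4: _
5: _
6: 299 -> 795 -> 307 -> 979 -> 747
7: 624 -> 632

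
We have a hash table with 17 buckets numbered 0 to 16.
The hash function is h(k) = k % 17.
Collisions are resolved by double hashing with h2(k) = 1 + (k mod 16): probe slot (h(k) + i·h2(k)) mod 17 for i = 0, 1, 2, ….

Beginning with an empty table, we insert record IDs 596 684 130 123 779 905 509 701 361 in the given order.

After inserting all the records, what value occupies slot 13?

Insert 596: h=1, slot 1 empty => index 1.
Insert 684: h=4, slot 4 empty => index 4.
Insert 130: h=11, slot 11 empty => index 11.
Insert 123: h=4, h2=12, slot 4 occupied => index 16.
Insert 779: h=14, slot 14 empty => index 14.
Insert 905: h=4, h2=10, slots 4,14 occupied => index 7.
Insert 509: h=16, h2=14, slot 16 occupied => index 13.
Insert 701: h=4, h2=14, slots 4,1 occupied => index 15.
Insert 361: h=4, h2=10, slots 4,14,7 occupied => index 0.
Table: [361, 596, ., ., 684, ., ., 905, ., ., ., 130, ., 509, 779, 701, 123]

509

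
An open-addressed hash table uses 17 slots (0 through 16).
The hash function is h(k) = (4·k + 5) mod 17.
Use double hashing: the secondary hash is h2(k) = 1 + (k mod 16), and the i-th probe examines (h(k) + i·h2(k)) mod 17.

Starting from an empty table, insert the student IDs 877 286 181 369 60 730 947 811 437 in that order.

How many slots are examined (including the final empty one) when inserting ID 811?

877: h=11 -> slot 11
286: h=10 -> slot 10
181: h=15 -> slot 15
369: h=2 -> slot 2
60: h=7 -> slot 7
730: h=1 -> slot 1
947: h=2, h2=4, probe 2,6 -> slot 6
811: h=2, h2=12, probe 2,14 -> slot 14
437: h=2, h2=6, probe 2,8 -> slot 8
Table: [_, 730, 369, _, _, _, 947, 60, 437, _, 286, 877, _, _, 811, 181, _]

2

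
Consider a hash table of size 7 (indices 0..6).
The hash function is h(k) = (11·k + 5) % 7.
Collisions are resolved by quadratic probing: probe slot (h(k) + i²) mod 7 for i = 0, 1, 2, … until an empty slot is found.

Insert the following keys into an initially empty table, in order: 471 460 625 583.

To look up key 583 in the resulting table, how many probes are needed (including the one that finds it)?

3

Insert 471: h=6, slot 6 empty => index 6.
Insert 460: h=4, slot 4 empty => index 4.
Insert 625: h=6, slot 6 occupied => index 0.
Insert 583: h=6, slots 6,0 occupied => index 3.
Table: [625, —, —, 583, 460, —, 471]
Lookup 583: h=6, probe 6,0,3 → found at 3.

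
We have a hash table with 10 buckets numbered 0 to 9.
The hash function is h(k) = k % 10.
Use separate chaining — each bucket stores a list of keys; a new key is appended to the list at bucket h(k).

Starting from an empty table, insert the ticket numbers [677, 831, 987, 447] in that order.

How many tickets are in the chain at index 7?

Insert 677: h=7, bucket 7 empty → new chain.
Insert 831: h=1, bucket 1 empty → new chain.
Insert 987: h=7, bucket 7 nonempty → append to chain.
Insert 447: h=7, bucket 7 nonempty → append to chain.
Final buckets:
0: ∅
1: 831
2: ∅
3: ∅
4: ∅
5: ∅
6: ∅
7: 677 -> 987 -> 447
8: ∅
9: ∅

3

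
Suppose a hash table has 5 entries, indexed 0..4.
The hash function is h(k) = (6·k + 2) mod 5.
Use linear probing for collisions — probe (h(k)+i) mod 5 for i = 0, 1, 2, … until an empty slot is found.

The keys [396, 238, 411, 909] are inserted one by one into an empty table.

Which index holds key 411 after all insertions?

396 hashes to 3; slot 3 is free → place at 3.
238 hashes to 0; slot 0 is free → place at 0.
411 hashes to 3; 3 taken → place at 4.
909 hashes to 1; slot 1 is free → place at 1.
Table: [238, 909, -, 396, 411]

4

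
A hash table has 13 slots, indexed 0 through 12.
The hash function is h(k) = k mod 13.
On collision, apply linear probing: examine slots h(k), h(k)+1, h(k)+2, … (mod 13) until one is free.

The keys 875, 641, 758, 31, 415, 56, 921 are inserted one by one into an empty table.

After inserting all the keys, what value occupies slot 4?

875: h=4 => slot 4
641: h=4, probe 4,5 => slot 5
758: h=4, probe 4,5,6 => slot 6
31: h=5, probe 5,6,7 => slot 7
415: h=12 => slot 12
56: h=4, probe 4,5,6,7,8 => slot 8
921: h=11 => slot 11
Table: [_, _, _, _, 875, 641, 758, 31, 56, _, _, 921, 415]

875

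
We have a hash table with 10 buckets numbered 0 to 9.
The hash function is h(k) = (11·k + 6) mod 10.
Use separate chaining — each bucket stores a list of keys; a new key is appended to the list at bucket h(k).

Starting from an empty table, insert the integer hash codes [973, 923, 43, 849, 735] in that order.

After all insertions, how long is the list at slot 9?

973 → bucket 9
923 → bucket 9 (collision)
43 → bucket 9 (collision)
849 → bucket 5
735 → bucket 1
Final buckets:
0: -
1: 735
2: -
3: -
4: -
5: 849
6: -
7: -
8: -
9: 973 -> 923 -> 43

3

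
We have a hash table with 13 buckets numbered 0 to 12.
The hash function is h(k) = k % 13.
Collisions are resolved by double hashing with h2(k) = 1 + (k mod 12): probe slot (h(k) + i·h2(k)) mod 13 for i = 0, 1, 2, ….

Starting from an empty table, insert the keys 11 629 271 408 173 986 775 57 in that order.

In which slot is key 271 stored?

6

11: h=11 => slot 11
629: h=5 => slot 5
271: h=11, h2=8, probe 11,6 => slot 6
408: h=5, h2=1, probe 5,6,7 => slot 7
173: h=4 => slot 4
986: h=11, h2=3, probe 11,1 => slot 1
775: h=8 => slot 8
57: h=5, h2=10, probe 5,2 => slot 2
Table: [—, 986, 57, —, 173, 629, 271, 408, 775, —, —, 11, —]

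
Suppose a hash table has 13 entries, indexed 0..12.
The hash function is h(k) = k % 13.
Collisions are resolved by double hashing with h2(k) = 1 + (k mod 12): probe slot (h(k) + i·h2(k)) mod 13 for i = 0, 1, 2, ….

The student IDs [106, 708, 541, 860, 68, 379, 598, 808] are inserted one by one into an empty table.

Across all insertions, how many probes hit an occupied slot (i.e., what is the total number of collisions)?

106 hashes to 2; slot 2 is free -> place at 2.
708 hashes to 6; slot 6 is free -> place at 6.
541 hashes to 8; slot 8 is free -> place at 8.
860 hashes to 2, h2=9; 2 taken -> place at 11.
68 hashes to 3; slot 3 is free -> place at 3.
379 hashes to 2, h2=8; 2 taken -> place at 10.
598 hashes to 0; slot 0 is free -> place at 0.
808 hashes to 2, h2=5; 2 taken -> place at 7.
Table: [598, ., 106, 68, ., ., 708, 808, 541, ., 379, 860, .]

3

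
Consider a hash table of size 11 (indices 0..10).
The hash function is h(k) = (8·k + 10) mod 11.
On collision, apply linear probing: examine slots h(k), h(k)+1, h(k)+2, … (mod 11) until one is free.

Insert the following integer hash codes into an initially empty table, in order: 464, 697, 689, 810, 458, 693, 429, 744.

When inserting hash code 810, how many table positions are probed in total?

2

464: h=4 -> slot 4
697: h=9 -> slot 9
689: h=0 -> slot 0
810: h=0, probe 0,1 -> slot 1
458: h=0, probe 0,1,2 -> slot 2
693: h=10 -> slot 10
429: h=10, probe 10,0,1,2,3 -> slot 3
744: h=0, probe 0,1,2,3,4,5 -> slot 5
Table: [689, 810, 458, 429, 464, 744, -, -, -, 697, 693]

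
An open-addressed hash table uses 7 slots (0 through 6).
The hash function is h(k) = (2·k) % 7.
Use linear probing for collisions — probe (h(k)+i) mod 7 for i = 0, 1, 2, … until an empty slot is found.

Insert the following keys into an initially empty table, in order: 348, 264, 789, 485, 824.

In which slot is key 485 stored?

6

348 hashes to 3; slot 3 is free → place at 3.
264 hashes to 3; 3 taken → place at 4.
789 hashes to 3; 3,4 taken → place at 5.
485 hashes to 4; 4,5 taken → place at 6.
824 hashes to 3; 3,4,5,6 taken → place at 0.
Table: [824, ∅, ∅, 348, 264, 789, 485]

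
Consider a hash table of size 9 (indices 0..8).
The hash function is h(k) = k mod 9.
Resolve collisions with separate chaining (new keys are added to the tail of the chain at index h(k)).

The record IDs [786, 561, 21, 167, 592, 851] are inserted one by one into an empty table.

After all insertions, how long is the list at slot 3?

3

Insert 786: h=3, bucket 3 empty -> new chain.
Insert 561: h=3, bucket 3 nonempty -> append to chain.
Insert 21: h=3, bucket 3 nonempty -> append to chain.
Insert 167: h=5, bucket 5 empty -> new chain.
Insert 592: h=7, bucket 7 empty -> new chain.
Insert 851: h=5, bucket 5 nonempty -> append to chain.
Final buckets:
0: .
1: .
2: .
3: 786 -> 561 -> 21
4: .
5: 167 -> 851
6: .
7: 592
8: .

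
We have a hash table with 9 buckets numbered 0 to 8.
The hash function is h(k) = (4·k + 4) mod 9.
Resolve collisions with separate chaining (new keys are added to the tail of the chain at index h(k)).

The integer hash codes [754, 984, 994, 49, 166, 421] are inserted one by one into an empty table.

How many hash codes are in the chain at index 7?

754 → bucket 5
984 → bucket 7
994 → bucket 2
49 → bucket 2 (collision)
166 → bucket 2 (collision)
421 → bucket 5 (collision)
Final buckets:
0: ∅
1: ∅
2: 994 -> 49 -> 166
3: ∅
4: ∅
5: 754 -> 421
6: ∅
7: 984
8: ∅

1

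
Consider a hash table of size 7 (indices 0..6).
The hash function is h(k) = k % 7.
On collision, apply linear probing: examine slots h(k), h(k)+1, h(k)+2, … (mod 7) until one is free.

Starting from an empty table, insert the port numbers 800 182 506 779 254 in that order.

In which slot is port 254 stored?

5

800 hashes to 2; slot 2 is free → place at 2.
182 hashes to 0; slot 0 is free → place at 0.
506 hashes to 2; 2 taken → place at 3.
779 hashes to 2; 2,3 taken → place at 4.
254 hashes to 2; 2,3,4 taken → place at 5.
Table: [182, ∅, 800, 506, 779, 254, ∅]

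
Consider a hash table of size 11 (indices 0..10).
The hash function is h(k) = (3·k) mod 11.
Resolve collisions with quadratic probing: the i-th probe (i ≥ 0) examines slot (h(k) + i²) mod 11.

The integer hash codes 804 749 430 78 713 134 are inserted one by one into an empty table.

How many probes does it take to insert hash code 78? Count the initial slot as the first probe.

4

804 hashes to 3; slot 3 is free → place at 3.
749 hashes to 3; 3 taken → place at 4.
430 hashes to 3; 3,4 taken → place at 7.
78 hashes to 3; 3,4,7 taken → place at 1.
713 hashes to 5; slot 5 is free → place at 5.
134 hashes to 6; slot 6 is free → place at 6.
Table: [., 78, ., 804, 749, 713, 134, 430, ., ., .]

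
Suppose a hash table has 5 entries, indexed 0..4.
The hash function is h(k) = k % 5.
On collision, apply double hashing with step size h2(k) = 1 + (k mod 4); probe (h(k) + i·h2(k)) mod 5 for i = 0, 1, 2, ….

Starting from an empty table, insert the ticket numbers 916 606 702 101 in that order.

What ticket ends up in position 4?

916 hashes to 1; slot 1 is free → place at 1.
606 hashes to 1, h2=3; 1 taken → place at 4.
702 hashes to 2; slot 2 is free → place at 2.
101 hashes to 1, h2=2; 1 taken → place at 3.
Table: [., 916, 702, 101, 606]

606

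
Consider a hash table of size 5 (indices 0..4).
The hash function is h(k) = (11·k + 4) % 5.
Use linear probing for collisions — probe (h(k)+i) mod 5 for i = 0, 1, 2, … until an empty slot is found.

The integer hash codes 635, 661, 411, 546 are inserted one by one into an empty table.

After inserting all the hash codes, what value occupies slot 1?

411

635 hashes to 4; slot 4 is free -> place at 4.
661 hashes to 0; slot 0 is free -> place at 0.
411 hashes to 0; 0 taken -> place at 1.
546 hashes to 0; 0,1 taken -> place at 2.
Table: [661, 411, 546, _, 635]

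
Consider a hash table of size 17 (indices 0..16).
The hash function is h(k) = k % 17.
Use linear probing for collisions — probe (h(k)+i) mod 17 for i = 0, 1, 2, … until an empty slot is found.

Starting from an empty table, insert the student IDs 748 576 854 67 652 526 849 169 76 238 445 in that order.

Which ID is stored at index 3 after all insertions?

169

748: h=0 → slot 0
576: h=15 → slot 15
854: h=4 → slot 4
67: h=16 → slot 16
652: h=6 → slot 6
526: h=16, probe 16,0,1 → slot 1
849: h=16, probe 16,0,1,2 → slot 2
169: h=16, probe 16,0,1,2,3 → slot 3
76: h=8 → slot 8
238: h=0, probe 0,1,2,3,4,5 → slot 5
445: h=3, probe 3,4,5,6,7 → slot 7
Table: [748, 526, 849, 169, 854, 238, 652, 445, 76, -, -, -, -, -, -, 576, 67]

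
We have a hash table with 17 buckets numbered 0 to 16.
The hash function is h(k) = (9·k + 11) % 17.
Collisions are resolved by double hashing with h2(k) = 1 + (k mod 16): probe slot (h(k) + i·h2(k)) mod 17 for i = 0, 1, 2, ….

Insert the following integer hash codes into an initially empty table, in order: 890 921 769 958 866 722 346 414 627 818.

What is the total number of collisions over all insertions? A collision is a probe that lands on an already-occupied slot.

890: h=14 → slot 14
921: h=4 → slot 4
769: h=13 → slot 13
958: h=14, h2=15, probe 14,12 → slot 12
866: h=2 → slot 2
722: h=15 → slot 15
346: h=14, h2=11, probe 14,8 → slot 8
414: h=14, h2=15, probe 14,12,10 → slot 10
627: h=10, h2=4, probe 10,14,1 → slot 1
818: h=12, h2=3, probe 12,15,1,4,7 → slot 7
Table: [∅, 627, 866, ∅, 921, ∅, ∅, 818, 346, ∅, 414, ∅, 958, 769, 890, 722, ∅]

10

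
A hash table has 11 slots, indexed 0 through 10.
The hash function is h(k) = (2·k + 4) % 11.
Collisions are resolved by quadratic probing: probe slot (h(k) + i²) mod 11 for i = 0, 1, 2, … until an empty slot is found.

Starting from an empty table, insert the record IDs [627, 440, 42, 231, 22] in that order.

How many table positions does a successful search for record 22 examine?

Insert 627: h=4, slot 4 empty -> index 4.
Insert 440: h=4, slot 4 occupied -> index 5.
Insert 42: h=0, slot 0 empty -> index 0.
Insert 231: h=4, slots 4,5 occupied -> index 8.
Insert 22: h=4, slots 4,5,8 occupied -> index 2.
Table: [42, _, 22, _, 627, 440, _, _, 231, _, _]
Lookup 22: h=4, probe 4,5,8,2 → found at 2.

4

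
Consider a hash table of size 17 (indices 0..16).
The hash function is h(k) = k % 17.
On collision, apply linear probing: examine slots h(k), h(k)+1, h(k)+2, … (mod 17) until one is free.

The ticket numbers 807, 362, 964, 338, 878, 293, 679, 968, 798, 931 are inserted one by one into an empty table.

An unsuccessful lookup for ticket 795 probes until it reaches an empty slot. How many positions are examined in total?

807: h=8 → slot 8
362: h=5 → slot 5
964: h=12 → slot 12
338: h=15 → slot 15
878: h=11 → slot 11
293: h=4 → slot 4
679: h=16 → slot 16
968: h=16, probe 16,0 → slot 0
798: h=16, probe 16,0,1 → slot 1
931: h=13 → slot 13
Table: [968, 798, ∅, ∅, 293, 362, ∅, ∅, 807, ∅, ∅, 878, 964, 931, ∅, 338, 679]
Lookup 795: h=13, probe 13,14 → slot 14 empty, not found.

2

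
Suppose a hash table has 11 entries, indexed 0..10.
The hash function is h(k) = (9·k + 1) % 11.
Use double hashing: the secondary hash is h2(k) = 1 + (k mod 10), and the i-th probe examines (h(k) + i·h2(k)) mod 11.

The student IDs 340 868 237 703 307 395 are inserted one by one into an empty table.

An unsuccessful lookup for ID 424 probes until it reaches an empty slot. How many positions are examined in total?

2

Insert 340: h=3, slot 3 empty -> index 3.
Insert 868: h=3, h2=9, slot 3 occupied -> index 1.
Insert 237: h=0, slot 0 empty -> index 0.
Insert 703: h=3, h2=4, slot 3 occupied -> index 7.
Insert 307: h=3, h2=8, slots 3,0 occupied -> index 8.
Insert 395: h=3, h2=6, slot 3 occupied -> index 9.
Table: [237, 868, ∅, 340, ∅, ∅, ∅, 703, 307, 395, ∅]
Lookup 424: h=0, h2=5, probe 0,5 → slot 5 empty, not found.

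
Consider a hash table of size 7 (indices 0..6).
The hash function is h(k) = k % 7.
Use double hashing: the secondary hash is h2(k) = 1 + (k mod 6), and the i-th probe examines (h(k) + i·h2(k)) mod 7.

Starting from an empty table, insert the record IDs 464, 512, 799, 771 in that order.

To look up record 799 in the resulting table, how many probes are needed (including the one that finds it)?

464: h=2 => slot 2
512: h=1 => slot 1
799: h=1, h2=2, probe 1,3 => slot 3
771: h=1, h2=4, probe 1,5 => slot 5
Table: [., 512, 464, 799, ., 771, .]
Lookup 799: h=1, h2=2, probe 1,3 → found at 3.

2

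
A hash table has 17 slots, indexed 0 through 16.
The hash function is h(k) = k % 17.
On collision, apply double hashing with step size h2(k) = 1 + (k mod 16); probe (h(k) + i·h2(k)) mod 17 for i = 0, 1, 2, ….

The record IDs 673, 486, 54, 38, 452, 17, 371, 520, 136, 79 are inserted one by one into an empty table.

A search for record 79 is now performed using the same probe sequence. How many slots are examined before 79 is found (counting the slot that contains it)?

673 hashes to 10; slot 10 is free -> place at 10.
486 hashes to 10, h2=7; 10 taken -> place at 0.
54 hashes to 3; slot 3 is free -> place at 3.
38 hashes to 4; slot 4 is free -> place at 4.
452 hashes to 10, h2=5; 10 taken -> place at 15.
17 hashes to 0, h2=2; 0 taken -> place at 2.
371 hashes to 14; slot 14 is free -> place at 14.
520 hashes to 10, h2=9; 10,2 taken -> place at 11.
136 hashes to 0, h2=9; 0 taken -> place at 9.
79 hashes to 11, h2=16; 11,10,9 taken -> place at 8.
Table: [486, _, 17, 54, 38, _, _, _, 79, 136, 673, 520, _, _, 371, 452, _]
Lookup 79: h=11, h2=16, probe 11,10,9,8 → found at 8.

4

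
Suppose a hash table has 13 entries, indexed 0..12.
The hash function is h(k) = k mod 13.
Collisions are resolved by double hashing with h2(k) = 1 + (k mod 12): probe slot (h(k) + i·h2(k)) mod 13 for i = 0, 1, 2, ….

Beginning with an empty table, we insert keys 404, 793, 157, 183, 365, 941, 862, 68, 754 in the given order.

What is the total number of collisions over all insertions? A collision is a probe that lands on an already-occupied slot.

7

Insert 404: h=1, slot 1 empty -> index 1.
Insert 793: h=0, slot 0 empty -> index 0.
Insert 157: h=1, h2=2, slot 1 occupied -> index 3.
Insert 183: h=1, h2=4, slot 1 occupied -> index 5.
Insert 365: h=1, h2=6, slot 1 occupied -> index 7.
Insert 941: h=5, h2=6, slot 5 occupied -> index 11.
Insert 862: h=4, slot 4 empty -> index 4.
Insert 68: h=3, h2=9, slot 3 occupied -> index 12.
Insert 754: h=0, h2=11, slots 0,11 occupied -> index 9.
Table: [793, 404, ., 157, 862, 183, ., 365, ., 754, ., 941, 68]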